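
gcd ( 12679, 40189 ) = 1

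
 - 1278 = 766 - 2044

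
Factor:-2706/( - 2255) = 6/5 = 2^1*3^1*5^(-1 ) 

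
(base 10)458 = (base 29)fn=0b111001010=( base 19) 152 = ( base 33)DT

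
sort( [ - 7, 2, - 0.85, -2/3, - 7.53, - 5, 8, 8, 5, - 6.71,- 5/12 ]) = [ - 7.53, - 7, - 6.71, - 5,  -  0.85, - 2/3, - 5/12, 2, 5,8 , 8 ] 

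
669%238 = 193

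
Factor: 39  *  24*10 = 2^4*3^2*5^1*13^1  =  9360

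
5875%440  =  155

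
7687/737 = 10+317/737 = 10.43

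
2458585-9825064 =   -  7366479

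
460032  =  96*4792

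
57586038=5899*9762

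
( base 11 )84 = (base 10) 92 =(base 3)10102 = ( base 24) 3K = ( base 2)1011100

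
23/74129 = 1/3223  =  0.00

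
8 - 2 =6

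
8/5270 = 4/2635 = 0.00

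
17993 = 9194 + 8799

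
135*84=11340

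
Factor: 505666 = 2^1*7^1*19^1 * 1901^1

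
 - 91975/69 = -91975/69=-1332.97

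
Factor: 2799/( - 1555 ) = -3^2 * 5^( - 1 ) = - 9/5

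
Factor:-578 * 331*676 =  - 129330968  =  -2^3*13^2*17^2* 331^1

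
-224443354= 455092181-679535535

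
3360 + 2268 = 5628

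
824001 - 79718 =744283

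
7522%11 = 9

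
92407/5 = 92407/5 = 18481.40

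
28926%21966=6960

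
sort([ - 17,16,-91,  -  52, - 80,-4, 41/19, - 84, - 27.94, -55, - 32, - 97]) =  [ - 97, - 91, - 84, - 80,  -  55, - 52, - 32, - 27.94, - 17, - 4, 41/19,16 ] 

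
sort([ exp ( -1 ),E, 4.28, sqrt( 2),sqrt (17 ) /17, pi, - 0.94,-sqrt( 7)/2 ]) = [ - sqrt( 7)/2,-0.94,sqrt( 17) /17,  exp( - 1),sqrt( 2), E,pi, 4.28]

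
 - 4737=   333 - 5070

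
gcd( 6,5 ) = 1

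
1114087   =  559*1993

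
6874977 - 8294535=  - 1419558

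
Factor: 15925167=3^4*421^1*467^1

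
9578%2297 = 390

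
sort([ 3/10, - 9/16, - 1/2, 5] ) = [ -9/16, - 1/2,3/10 , 5 ] 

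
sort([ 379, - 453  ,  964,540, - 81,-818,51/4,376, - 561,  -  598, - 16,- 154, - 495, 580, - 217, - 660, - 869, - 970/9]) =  [  -  869, - 818, - 660  , - 598, - 561,-495,  -  453, - 217, - 154, - 970/9, - 81, - 16,51/4, 376, 379,540,580 , 964] 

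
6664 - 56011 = -49347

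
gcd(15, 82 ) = 1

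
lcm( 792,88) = 792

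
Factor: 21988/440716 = 23/461 = 23^1*461^( -1)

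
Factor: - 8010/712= - 2^( - 2)*3^2*5^1= - 45/4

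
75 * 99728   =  7479600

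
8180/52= 2045/13 =157.31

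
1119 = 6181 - 5062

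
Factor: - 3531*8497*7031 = - 210950439117=-3^1 * 11^1 * 29^1* 79^1*89^1*107^1*293^1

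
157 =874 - 717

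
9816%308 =268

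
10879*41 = 446039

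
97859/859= 113 + 792/859=113.92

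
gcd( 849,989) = 1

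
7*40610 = 284270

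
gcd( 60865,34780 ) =8695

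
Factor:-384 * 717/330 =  - 2^6*3^1*5^( - 1)*11^( - 1 ) * 239^1=-45888/55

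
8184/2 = 4092 = 4092.00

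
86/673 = 86/673= 0.13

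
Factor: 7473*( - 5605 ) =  - 41886165 = -3^1*5^1*19^1*47^1 * 53^1*59^1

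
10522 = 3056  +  7466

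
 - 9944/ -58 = 171 + 13/29 = 171.45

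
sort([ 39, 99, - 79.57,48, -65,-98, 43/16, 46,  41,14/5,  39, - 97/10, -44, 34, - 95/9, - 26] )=[ - 98,- 79.57, - 65, - 44, - 26,-95/9, - 97/10,43/16,14/5,  34, 39,39, 41 , 46, 48,99]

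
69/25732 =69/25732 =0.00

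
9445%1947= 1657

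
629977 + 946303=1576280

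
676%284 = 108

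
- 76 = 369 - 445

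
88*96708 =8510304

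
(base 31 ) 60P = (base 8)13237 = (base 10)5791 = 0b1011010011111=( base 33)5ag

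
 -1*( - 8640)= 8640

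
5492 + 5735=11227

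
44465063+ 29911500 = 74376563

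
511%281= 230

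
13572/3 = 4524 = 4524.00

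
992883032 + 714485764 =1707368796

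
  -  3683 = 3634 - 7317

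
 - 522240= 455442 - 977682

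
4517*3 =13551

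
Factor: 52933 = 43^1*1231^1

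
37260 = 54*690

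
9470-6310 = 3160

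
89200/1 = 89200 = 89200.00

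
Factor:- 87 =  - 3^1 * 29^1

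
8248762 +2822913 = 11071675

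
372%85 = 32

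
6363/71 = 6363/71 = 89.62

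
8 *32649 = 261192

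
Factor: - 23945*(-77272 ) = 1850278040  =  2^3*5^1*13^1 * 743^1 * 4789^1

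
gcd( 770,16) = 2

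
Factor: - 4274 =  - 2^1*2137^1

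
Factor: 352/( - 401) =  - 2^5 *11^1*401^ (-1) 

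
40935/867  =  13645/289 = 47.21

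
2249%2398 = 2249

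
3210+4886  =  8096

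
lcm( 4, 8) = 8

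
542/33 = 16 + 14/33 = 16.42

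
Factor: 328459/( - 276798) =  - 2^( - 1 )*3^( - 1 )*503^1*653^1*46133^( - 1)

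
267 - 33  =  234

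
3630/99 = 36 + 2/3 =36.67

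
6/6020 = 3/3010 =0.00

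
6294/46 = 136 + 19/23 = 136.83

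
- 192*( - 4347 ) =834624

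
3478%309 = 79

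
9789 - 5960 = 3829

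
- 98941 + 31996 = -66945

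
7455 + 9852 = 17307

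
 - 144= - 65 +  - 79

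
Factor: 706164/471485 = 2^2*3^1*5^( - 1 )*7^ ( - 1 )*19^( - 1)*83^1 = 996/665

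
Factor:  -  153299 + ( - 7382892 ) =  - 13^1*579707^1 =-  7536191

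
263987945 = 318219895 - 54231950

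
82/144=41/72  =  0.57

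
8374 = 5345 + 3029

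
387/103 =3 + 78/103 = 3.76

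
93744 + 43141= 136885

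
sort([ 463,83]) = [ 83,463]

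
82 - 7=75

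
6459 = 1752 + 4707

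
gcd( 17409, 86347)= 1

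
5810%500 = 310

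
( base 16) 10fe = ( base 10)4350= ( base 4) 1003332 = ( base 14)182A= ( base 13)1c98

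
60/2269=60/2269 = 0.03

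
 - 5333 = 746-6079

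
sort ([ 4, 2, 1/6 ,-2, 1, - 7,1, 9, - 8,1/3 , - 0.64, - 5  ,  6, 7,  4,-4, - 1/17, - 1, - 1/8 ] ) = [ - 8,-7, - 5, - 4,-2,-1, - 0.64, - 1/8, - 1/17,1/6, 1/3,1 , 1,2,4,4, 6, 7 , 9]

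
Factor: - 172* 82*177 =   -  2^3 * 3^1*41^1*43^1*59^1 =- 2496408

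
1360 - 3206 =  - 1846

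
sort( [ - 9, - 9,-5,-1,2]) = [ - 9, - 9, - 5 , - 1,2 ]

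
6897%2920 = 1057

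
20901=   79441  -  58540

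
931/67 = 13+60/67 = 13.90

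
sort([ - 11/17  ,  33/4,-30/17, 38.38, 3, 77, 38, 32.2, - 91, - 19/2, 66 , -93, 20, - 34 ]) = [ - 93,- 91 , - 34, - 19/2, - 30/17, - 11/17, 3, 33/4, 20,32.2, 38, 38.38,66, 77 ] 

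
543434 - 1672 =541762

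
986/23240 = 493/11620 = 0.04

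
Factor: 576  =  2^6*3^2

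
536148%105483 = 8733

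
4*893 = 3572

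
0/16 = 0 = 0.00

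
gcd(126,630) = 126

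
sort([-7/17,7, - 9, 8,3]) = [ - 9, - 7/17,  3,7, 8 ] 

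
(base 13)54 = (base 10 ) 69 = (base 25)2j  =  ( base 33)23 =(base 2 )1000101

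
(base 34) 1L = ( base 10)55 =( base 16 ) 37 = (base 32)1N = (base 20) 2F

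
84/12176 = 21/3044 = 0.01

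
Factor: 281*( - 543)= - 3^1*181^1*281^1 = - 152583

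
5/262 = 5/262 =0.02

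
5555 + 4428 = 9983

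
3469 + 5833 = 9302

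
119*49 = 5831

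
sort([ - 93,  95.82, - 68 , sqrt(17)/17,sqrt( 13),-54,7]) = [ - 93, - 68, - 54,sqrt( 17)/17 , sqrt(13 ),7,95.82 ]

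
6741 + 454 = 7195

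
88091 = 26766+61325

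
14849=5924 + 8925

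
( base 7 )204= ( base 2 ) 1100110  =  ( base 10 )102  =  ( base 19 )57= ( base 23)4a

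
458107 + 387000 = 845107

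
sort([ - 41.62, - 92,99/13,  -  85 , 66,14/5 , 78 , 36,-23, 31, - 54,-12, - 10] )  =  [ - 92,-85, - 54,-41.62, - 23,  -  12, - 10,14/5,99/13, 31, 36, 66,78]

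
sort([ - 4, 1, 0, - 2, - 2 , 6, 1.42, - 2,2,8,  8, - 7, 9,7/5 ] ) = [ - 7  , - 4, - 2,-2,- 2, 0,1,7/5,  1.42,2,6, 8, 8,9 ] 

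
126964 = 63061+63903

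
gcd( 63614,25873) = 1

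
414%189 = 36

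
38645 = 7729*5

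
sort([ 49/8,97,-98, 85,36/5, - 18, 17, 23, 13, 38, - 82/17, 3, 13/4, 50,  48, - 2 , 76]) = [-98, -18 , - 82/17,  -  2, 3, 13/4,49/8, 36/5, 13, 17, 23, 38, 48, 50, 76,85, 97 ] 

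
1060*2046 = 2168760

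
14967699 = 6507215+8460484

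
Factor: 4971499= 13^1*29^1*13187^1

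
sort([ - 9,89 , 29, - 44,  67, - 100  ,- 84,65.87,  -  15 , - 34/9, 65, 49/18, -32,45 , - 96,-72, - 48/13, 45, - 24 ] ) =[ - 100, - 96, - 84,  -  72, - 44 , - 32, - 24, - 15, - 9, - 34/9, - 48/13,  49/18, 29 , 45,45 , 65, 65.87,  67,89]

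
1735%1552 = 183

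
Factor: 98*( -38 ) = - 3724=- 2^2*7^2*19^1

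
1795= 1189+606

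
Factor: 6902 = 2^1*7^1*17^1*29^1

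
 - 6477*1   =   - 6477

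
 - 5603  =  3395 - 8998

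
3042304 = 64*47536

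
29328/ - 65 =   -  2256/5 = - 451.20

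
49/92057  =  7/13151 = 0.00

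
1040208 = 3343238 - 2303030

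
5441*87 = 473367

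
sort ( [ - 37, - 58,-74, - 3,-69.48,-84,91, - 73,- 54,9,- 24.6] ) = [ - 84,-74, - 73,-69.48,- 58,- 54, - 37, - 24.6, - 3,9, 91 ] 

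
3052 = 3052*1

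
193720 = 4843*40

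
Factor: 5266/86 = 43^( - 1)*2633^1 = 2633/43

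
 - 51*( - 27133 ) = 1383783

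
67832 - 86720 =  - 18888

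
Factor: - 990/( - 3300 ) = 3/10= 2^( - 1 ) * 3^1 * 5^( - 1 )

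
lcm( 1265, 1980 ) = 45540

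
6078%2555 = 968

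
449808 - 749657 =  - 299849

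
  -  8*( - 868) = 6944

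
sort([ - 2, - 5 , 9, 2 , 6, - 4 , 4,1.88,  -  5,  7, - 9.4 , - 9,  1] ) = [  -  9.4, - 9 ,-5 , - 5, - 4 , - 2,  1,1.88,2,  4, 6 , 7,9 ] 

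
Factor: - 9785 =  - 5^1*19^1*103^1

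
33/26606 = 33/26606 = 0.00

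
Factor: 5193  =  3^2 * 577^1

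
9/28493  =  9/28493 = 0.00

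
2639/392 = 6+41/56 = 6.73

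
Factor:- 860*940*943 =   -  762321200 = - 2^4*5^2*23^1 * 41^1*43^1*47^1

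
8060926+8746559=16807485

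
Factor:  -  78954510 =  - 2^1*3^1 *5^1*2631817^1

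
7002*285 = 1995570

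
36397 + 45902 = 82299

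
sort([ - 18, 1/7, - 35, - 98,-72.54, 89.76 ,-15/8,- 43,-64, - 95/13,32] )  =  [ - 98, - 72.54 ,-64,-43,  -  35 , - 18, - 95/13,-15/8,1/7,32,  89.76 ]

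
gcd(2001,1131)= 87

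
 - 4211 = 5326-9537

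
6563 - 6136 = 427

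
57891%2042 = 715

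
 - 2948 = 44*(- 67 ) 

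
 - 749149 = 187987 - 937136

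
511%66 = 49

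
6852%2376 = 2100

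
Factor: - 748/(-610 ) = 2^1*5^( -1) *11^1*17^1*61^( - 1 )  =  374/305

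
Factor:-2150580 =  - 2^2*3^1*5^1*73^1*491^1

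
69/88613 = 69/88613  =  0.00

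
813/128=813/128 = 6.35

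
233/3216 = 233/3216 = 0.07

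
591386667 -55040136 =536346531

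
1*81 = 81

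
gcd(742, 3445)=53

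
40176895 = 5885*6827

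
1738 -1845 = - 107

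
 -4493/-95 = 47 + 28/95= 47.29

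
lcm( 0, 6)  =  0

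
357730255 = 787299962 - 429569707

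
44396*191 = 8479636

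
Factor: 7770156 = 2^2*3^1*17^1*41^1*929^1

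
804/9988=201/2497 = 0.08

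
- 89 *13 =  - 1157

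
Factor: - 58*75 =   -  4350 = - 2^1*3^1*5^2* 29^1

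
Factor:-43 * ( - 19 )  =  817 = 19^1*43^1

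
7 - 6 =1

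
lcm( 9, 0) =0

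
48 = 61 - 13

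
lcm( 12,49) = 588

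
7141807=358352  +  6783455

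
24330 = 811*30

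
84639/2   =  42319 + 1/2 = 42319.50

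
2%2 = 0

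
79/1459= 79/1459= 0.05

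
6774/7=967 + 5/7 = 967.71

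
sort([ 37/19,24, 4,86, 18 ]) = [37/19, 4,18,24 , 86 ]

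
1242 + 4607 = 5849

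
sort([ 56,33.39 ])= [33.39, 56 ]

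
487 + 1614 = 2101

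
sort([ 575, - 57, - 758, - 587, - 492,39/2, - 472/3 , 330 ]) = [ - 758,-587, - 492, - 472/3, - 57 , 39/2,330, 575]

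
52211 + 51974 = 104185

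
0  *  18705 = 0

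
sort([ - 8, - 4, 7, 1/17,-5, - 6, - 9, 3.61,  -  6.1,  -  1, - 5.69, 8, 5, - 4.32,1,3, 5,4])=[  -  9 ,  -  8, - 6.1,  -  6,-5.69, - 5,-4.32,-4, - 1, 1/17,1,3,3.61, 4,5, 5 , 7, 8]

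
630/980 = 9/14 = 0.64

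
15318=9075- -6243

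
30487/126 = 30487/126 = 241.96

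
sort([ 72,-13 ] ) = [ - 13,72] 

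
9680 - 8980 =700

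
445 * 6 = 2670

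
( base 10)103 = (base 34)31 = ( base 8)147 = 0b1100111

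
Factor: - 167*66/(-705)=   2^1*5^ ( - 1)*11^1 * 47^( - 1)*167^1 = 3674/235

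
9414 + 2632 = 12046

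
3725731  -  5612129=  - 1886398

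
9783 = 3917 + 5866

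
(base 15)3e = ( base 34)1p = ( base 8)73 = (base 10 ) 59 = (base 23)2d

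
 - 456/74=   -228/37 = -6.16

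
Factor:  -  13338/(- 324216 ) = 13/316 = 2^(-2)*13^1*79^( - 1) 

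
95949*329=31567221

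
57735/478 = 57735/478 = 120.78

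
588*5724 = 3365712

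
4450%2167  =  116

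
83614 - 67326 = 16288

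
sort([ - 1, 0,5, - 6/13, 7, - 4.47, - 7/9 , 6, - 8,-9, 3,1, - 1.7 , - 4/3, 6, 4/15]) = [- 9, - 8, - 4.47, - 1.7, - 4/3,  -  1, - 7/9, - 6/13, 0 , 4/15, 1,  3,5, 6,  6, 7] 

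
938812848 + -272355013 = 666457835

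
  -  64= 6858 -6922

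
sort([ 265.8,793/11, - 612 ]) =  [-612, 793/11,  265.8]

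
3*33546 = 100638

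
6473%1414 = 817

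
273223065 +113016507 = 386239572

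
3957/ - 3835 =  - 2 + 3713/3835 = - 1.03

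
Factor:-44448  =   - 2^5*3^1*463^1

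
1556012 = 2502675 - 946663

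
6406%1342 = 1038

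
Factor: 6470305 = 5^1*1294061^1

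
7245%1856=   1677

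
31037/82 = 378 + 1/2 = 378.50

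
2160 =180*12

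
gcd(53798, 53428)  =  74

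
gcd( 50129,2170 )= 1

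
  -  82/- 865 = 82/865 = 0.09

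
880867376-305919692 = 574947684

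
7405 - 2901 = 4504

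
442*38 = 16796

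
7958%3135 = 1688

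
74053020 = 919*80580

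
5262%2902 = 2360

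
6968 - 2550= 4418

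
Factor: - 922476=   -  2^2*3^1 *76873^1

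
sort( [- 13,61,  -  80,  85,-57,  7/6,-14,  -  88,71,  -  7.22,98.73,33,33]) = [-88, - 80, - 57, - 14, - 13, - 7.22, 7/6,33,33,61 , 71,85,98.73 ]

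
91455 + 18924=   110379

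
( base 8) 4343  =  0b100011100011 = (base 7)6430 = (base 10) 2275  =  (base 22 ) 4F9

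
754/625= 1  +  129/625 = 1.21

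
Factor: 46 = 2^1 * 23^1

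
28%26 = 2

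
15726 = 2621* 6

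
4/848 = 1/212 = 0.00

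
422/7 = 60+ 2/7= 60.29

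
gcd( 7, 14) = 7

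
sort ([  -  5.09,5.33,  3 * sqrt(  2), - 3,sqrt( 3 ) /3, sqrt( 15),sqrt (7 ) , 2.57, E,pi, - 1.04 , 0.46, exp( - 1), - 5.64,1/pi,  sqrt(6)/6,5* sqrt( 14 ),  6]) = [ - 5.64, -5.09,-3, - 1.04, 1/pi,exp(-1 ) , sqrt ( 6)/6,  0.46  ,  sqrt( 3)/3,2.57,sqrt(7 ), E,pi, sqrt( 15), 3*sqrt( 2),5.33,  6,5*sqrt( 14 ) ] 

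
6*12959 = 77754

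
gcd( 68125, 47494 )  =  1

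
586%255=76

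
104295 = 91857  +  12438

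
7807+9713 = 17520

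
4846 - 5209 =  - 363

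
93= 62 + 31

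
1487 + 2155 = 3642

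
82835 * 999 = 82752165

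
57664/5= 57664/5 = 11532.80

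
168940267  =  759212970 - 590272703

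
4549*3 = 13647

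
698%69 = 8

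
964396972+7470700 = 971867672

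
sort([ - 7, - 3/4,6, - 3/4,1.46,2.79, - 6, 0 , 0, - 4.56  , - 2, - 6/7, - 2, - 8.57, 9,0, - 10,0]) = [ - 10,-8.57, - 7,-6, - 4.56, - 2, - 2, - 6/7,-3/4, - 3/4,0,0,  0, 0, 1.46 , 2.79,  6,9]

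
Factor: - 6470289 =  - 3^2*7^1*31^1*3313^1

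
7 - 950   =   - 943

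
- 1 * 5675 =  - 5675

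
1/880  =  1/880 = 0.00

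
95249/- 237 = - 95249/237 = - 401.89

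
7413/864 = 2471/288 = 8.58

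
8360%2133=1961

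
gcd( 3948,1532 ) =4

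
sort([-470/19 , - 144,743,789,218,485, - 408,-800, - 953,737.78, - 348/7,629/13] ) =[ - 953,- 800, - 408 , - 144, - 348/7, - 470/19,629/13,218, 485,737.78, 743, 789]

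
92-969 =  - 877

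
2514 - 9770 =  - 7256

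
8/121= 8/121= 0.07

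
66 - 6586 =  -6520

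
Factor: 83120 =2^4*5^1*1039^1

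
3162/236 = 13+47/118 = 13.40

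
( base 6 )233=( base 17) 58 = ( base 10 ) 93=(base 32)2t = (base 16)5D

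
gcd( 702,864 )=54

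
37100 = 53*700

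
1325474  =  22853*58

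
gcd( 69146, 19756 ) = 9878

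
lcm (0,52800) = 0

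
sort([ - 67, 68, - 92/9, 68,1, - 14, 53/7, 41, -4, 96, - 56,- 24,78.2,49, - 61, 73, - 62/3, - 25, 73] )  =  [ - 67 , - 61 , - 56, - 25 , - 24 , - 62/3, - 14,-92/9, - 4, 1, 53/7, 41, 49,68,68, 73,73, 78.2, 96 ] 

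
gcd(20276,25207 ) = 1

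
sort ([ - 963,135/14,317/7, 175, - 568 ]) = [ - 963, - 568, 135/14 , 317/7,175 ] 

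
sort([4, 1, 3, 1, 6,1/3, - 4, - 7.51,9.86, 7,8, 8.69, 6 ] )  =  [ - 7.51 , - 4,1/3,  1, 1, 3,4,  6, 6,7, 8 , 8.69,9.86]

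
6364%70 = 64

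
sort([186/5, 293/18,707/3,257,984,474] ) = [ 293/18,186/5,707/3, 257,474,  984 ]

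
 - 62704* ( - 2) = 125408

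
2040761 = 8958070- 6917309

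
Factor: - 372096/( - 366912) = 646/637 = 2^1*7^ ( - 2)*13^(  -  1)*17^1*19^1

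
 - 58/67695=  - 1 + 67637/67695 = - 0.00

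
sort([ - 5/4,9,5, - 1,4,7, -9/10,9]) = [- 5/4, - 1, - 9/10, 4,  5 , 7, 9, 9]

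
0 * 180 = 0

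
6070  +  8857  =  14927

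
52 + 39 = 91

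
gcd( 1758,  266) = 2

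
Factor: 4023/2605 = 3^3*5^( - 1)*149^1*521^(-1)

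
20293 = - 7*( - 2899) 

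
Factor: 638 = 2^1*11^1 * 29^1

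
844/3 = 844/3 = 281.33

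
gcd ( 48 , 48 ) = 48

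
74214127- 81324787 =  - 7110660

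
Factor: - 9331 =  - 7^1*31^1*43^1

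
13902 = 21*662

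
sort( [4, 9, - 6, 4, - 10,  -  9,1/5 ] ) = [  -  10,-9, - 6,  1/5, 4,4, 9]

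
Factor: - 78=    - 2^1*3^1*13^1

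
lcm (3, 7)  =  21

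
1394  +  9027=10421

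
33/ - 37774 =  - 3/3434 = - 0.00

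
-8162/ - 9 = 906 + 8/9= 906.89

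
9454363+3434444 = 12888807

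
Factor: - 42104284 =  - 2^2*10526071^1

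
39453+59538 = 98991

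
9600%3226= 3148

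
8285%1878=773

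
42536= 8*5317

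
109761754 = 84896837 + 24864917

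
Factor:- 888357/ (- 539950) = 2^(  -  1)*3^1*5^(- 2) * 29^1*10211^1*10799^ ( - 1 )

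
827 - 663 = 164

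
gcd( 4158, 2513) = 7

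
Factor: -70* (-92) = 2^3*5^1*7^1*23^1 = 6440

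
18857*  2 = 37714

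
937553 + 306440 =1243993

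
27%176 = 27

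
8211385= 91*90235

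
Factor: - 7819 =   -  7^1 * 1117^1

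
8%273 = 8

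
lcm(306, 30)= 1530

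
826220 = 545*1516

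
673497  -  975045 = - 301548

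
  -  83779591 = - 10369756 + - 73409835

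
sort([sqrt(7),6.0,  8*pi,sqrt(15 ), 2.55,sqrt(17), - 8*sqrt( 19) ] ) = [ - 8 * sqrt(19),2.55,sqrt (7 ),sqrt(15), sqrt( 17),6.0,8*pi ] 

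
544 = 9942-9398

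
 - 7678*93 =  - 714054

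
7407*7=51849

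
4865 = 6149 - 1284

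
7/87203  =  7/87203  =  0.00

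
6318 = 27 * 234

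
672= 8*84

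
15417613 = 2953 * 5221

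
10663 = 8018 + 2645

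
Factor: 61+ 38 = 99=3^2*11^1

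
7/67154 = 7/67154 =0.00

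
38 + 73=111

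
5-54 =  - 49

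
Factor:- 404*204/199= - 2^4*3^1*17^1*101^1*199^( - 1) =- 82416/199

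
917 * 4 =3668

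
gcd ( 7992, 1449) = 9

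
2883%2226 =657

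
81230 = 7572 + 73658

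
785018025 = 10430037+774587988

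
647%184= 95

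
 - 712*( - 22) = 15664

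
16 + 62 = 78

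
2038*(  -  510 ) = -1039380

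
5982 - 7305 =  - 1323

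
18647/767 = 24 + 239/767 = 24.31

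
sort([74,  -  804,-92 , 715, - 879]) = [ - 879,  -  804,  -  92  ,  74, 715 ]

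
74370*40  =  2974800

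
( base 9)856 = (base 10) 699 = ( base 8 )1273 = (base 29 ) O3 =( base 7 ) 2016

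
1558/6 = 779/3 = 259.67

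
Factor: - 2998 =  - 2^1*1499^1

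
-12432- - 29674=17242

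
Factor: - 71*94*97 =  - 2^1*47^1*71^1*97^1 = -647378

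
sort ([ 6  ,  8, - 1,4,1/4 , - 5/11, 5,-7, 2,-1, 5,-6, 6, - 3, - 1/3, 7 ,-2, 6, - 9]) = [ -9,-7, - 6,-3,  -  2, -1,-1, - 5/11,- 1/3,  1/4,  2, 4, 5, 5, 6, 6,6, 7, 8]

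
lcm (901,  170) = 9010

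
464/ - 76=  - 7 + 17/19 = - 6.11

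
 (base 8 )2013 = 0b10000001011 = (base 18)339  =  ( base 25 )1ga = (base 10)1035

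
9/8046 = 1/894 = 0.00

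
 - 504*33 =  - 16632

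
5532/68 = 1383/17 = 81.35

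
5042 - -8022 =13064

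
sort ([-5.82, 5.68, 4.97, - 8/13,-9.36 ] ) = [-9.36, - 5.82,  -  8/13,  4.97,5.68 ] 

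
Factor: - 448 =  - 2^6*7^1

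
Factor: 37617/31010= 2^( - 1 )*3^1*5^( - 1)*7^( - 1)*443^( - 1)*12539^1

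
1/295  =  1/295 =0.00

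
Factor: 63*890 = 56070=2^1*3^2*5^1*7^1*89^1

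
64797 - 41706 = 23091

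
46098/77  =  46098/77 = 598.68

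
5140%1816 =1508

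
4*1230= 4920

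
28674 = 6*4779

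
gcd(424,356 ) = 4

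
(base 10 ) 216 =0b11011000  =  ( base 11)187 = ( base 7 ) 426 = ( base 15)E6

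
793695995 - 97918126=695777869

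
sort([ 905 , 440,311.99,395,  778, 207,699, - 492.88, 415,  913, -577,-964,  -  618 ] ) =[ - 964,  -  618, - 577, - 492.88, 207,311.99,395, 415,440  ,  699,  778,905, 913 ]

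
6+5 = 11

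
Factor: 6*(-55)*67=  - 22110 = - 2^1*3^1*5^1*11^1*67^1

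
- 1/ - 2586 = 1/2586 = 0.00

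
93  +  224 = 317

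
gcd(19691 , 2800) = 7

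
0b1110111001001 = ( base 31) 7SU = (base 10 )7625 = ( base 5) 221000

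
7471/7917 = 7471/7917=0.94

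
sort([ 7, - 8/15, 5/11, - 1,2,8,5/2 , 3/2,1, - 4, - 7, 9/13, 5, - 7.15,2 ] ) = [  -  7.15,-7, - 4 , - 1, - 8/15, 5/11, 9/13,1, 3/2,2 , 2, 5/2,  5 , 7, 8] 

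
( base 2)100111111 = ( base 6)1251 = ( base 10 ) 319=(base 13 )1b7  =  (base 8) 477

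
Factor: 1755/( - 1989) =- 15/17 = -3^1*5^1*17^( - 1)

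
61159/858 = 71 + 241/858 =71.28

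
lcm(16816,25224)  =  50448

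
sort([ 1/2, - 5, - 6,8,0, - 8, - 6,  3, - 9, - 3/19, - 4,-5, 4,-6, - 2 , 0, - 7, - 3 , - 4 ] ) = [-9, - 8, - 7, - 6,-6, - 6,-5,-5,-4,-4, -3, -2,  -  3/19, 0,0, 1/2,3, 4,  8]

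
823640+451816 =1275456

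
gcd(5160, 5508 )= 12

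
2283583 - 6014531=-3730948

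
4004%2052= 1952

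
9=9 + 0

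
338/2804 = 169/1402 =0.12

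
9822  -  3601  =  6221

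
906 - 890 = 16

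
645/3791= 645/3791  =  0.17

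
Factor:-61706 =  - 2^1*30853^1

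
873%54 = 9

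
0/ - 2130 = 0/1  =  - 0.00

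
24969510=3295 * 7578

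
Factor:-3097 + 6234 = 3137^1= 3137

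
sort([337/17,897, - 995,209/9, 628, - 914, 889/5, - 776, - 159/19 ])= [-995, - 914 , -776, - 159/19, 337/17,209/9,889/5 , 628, 897 ]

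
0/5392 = 0= 0.00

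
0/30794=0 = 0.00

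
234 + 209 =443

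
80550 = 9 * 8950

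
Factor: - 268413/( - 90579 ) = 323/109 = 17^1 * 19^1*109^ ( - 1 ) 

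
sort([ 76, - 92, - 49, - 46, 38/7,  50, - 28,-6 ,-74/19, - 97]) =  [ - 97, - 92, -49, - 46,-28,-6, - 74/19,38/7,50 , 76 ]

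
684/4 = 171=171.00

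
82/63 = 1 + 19/63 = 1.30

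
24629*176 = 4334704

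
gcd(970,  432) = 2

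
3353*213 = 714189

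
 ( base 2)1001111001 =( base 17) 234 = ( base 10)633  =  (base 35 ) I3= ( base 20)1bd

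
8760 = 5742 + 3018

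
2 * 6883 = 13766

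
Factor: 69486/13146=37/7 = 7^(- 1) * 37^1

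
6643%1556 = 419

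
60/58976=15/14744   =  0.00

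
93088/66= 1410 + 14/33 = 1410.42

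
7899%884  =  827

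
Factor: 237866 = 2^1*23^1*5171^1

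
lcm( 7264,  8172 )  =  65376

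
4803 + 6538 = 11341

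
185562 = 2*92781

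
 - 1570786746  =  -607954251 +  - 962832495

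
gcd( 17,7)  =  1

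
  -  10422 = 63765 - 74187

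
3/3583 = 3/3583 =0.00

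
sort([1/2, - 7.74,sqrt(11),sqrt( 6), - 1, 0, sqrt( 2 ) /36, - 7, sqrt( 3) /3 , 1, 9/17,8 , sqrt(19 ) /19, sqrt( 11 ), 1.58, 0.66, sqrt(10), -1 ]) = [ - 7.74,  -  7, - 1, -1,0,sqrt( 2) /36,sqrt (19)/19,  1/2,9/17, sqrt( 3)/3, 0.66, 1, 1.58, sqrt(6),sqrt (10), sqrt ( 11),sqrt( 11 ), 8 ]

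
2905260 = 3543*820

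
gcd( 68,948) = 4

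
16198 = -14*( - 1157 ) 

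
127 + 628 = 755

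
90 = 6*15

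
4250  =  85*50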